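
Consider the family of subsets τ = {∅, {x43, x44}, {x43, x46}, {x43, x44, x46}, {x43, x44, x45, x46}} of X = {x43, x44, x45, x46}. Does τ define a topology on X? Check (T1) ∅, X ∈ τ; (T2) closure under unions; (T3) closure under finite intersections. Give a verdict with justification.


τ is NOT a topology on X.

Axiom (T1): ∅ ∈ τ? Yes; X ∈ τ? Yes.
Axiom (T2/T3): check pairwise unions and intersections of members of τ.
Counterexample for (T3): {x43, x44} ∩ {x43, x46} = {x43} ∉ τ. Therefore τ is NOT a topology.


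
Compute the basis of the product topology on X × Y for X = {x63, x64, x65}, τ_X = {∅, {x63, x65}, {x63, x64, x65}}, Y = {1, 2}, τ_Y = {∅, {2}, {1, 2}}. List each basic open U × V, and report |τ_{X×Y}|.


Basis B = {∅ × ∅, {x63, x65} × {2}, {x63, x64, x65} × {2}, {x63, x65} × {1, 2}, {x63, x64, x65} × {1, 2}}; |τ_{X×Y}| = 6.

Enumerate products U × V with U ∈ τ_X, V ∈ τ_Y (deduplicated):
  ∅ × ∅ = {} (∅)
  {x63, x65} × {2} = {(x63,2), (x65,2)}
  {x63, x64, x65} × {2} = {(x63,2), (x64,2), (x65,2)}
  {x63, x65} × {1, 2} = {(x63,1), (x63,2), (x65,1), (x65,2)}
  {x63, x64, x65} × {1, 2} = {(x63,1), (x63,2), (x64,1), (x64,2), (x65,1), (x65,2)}
These 5 distinct sets form the basis B.
Close under arbitrary unions to get τ_{X×Y}; counting gives |τ_{X×Y}| = 6.


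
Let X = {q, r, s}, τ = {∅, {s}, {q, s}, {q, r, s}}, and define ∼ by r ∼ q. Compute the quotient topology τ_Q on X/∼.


X/∼ = {[q=r], [s]}; |τ_Q| = 3.

Equivalence classes: [q=r], [s].
Quotient map π: X → X/∼ sends q ↦ [q=r], r ↦ [q=r], s ↦ [s].
For each subset V ⊆ X/∼, compute π^{-1}(V) ⊆ X and check whether π^{-1}(V) ∈ τ. V is open in τ_Q iff π^{-1}(V) ∈ τ.
  V = {}: π^{-1}(V) = ∅ ∈ τ ✓.
  V = {[q=r]}: π^{-1}(V) = {q, r} ∉ τ ✗.
  V = {[s]}: π^{-1}(V) = {s} ∈ τ ✓.
  V = {[q=r], [s]}: π^{-1}(V) = {q, r, s} ∈ τ ✓.
Open sets in the quotient: τ_Q = {{}, {[s]}, {[q=r], [s]}} (3 elements).


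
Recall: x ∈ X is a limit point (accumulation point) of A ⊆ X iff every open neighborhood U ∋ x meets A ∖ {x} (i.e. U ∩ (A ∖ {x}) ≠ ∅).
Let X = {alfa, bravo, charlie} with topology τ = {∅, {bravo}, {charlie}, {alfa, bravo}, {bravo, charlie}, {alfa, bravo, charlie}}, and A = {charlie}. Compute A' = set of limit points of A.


A' = ∅

For each x ∈ X, list the open sets U ∈ τ with x ∈ U, then check whether U ∩ (A ∖ {x}) ≠ ∅ for every such U.
  x = alfa: open {alfa, bravo} ∋ x has {alfa, bravo} ∩ (A ∖ {alfa}) = ∅, so x is NOT a limit point.
  x = bravo: open {bravo} ∋ x has {bravo} ∩ (A ∖ {bravo}) = ∅, so x is NOT a limit point.
  x = charlie: open {charlie} ∋ x has {charlie} ∩ (A ∖ {charlie}) = ∅, so x is NOT a limit point.
Collecting: A' = ∅.


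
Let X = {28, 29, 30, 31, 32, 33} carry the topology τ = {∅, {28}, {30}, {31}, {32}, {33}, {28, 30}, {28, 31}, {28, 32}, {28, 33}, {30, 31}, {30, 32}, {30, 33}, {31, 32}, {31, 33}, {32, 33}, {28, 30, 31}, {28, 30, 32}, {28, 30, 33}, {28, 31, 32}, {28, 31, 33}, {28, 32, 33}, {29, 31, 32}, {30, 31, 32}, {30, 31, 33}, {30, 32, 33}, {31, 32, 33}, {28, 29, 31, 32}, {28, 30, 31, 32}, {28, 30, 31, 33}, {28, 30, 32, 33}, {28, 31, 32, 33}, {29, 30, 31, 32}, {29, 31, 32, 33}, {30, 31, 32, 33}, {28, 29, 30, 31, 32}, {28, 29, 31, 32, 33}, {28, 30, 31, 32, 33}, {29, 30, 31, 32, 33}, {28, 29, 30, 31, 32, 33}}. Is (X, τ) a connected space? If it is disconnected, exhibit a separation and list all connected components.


(X, τ) is disconnected; components = [{28}, {30}, {33}, {29, 31, 32}].

Find clopen sets (U ∈ τ with X ∖ U ∈ τ):
  U = ∅, X ∖ U = {28, 29, 30, 31, 32, 33} — both open, so U is clopen.
  U = {28}, X ∖ U = {29, 30, 31, 32, 33} — both open, so U is clopen.
  U = {30}, X ∖ U = {28, 29, 31, 32, 33} — both open, so U is clopen.
  U = {33}, X ∖ U = {28, 29, 30, 31, 32} — both open, so U is clopen.
  U = {28, 30}, X ∖ U = {29, 31, 32, 33} — both open, so U is clopen.
  U = {28, 33}, X ∖ U = {29, 30, 31, 32} — both open, so U is clopen.
  U = {30, 33}, X ∖ U = {28, 29, 31, 32} — both open, so U is clopen.
  U = {28, 30, 33}, X ∖ U = {29, 31, 32} — both open, so U is clopen.
  U = {29, 31, 32}, X ∖ U = {28, 30, 33} — both open, so U is clopen.
  U = {28, 29, 31, 32}, X ∖ U = {30, 33} — both open, so U is clopen.
  U = {29, 30, 31, 32}, X ∖ U = {28, 33} — both open, so U is clopen.
  U = {29, 31, 32, 33}, X ∖ U = {28, 30} — both open, so U is clopen.
  U = {28, 29, 30, 31, 32}, X ∖ U = {33} — both open, so U is clopen.
  U = {28, 29, 31, 32, 33}, X ∖ U = {30} — both open, so U is clopen.
  U = {29, 30, 31, 32, 33}, X ∖ U = {28} — both open, so U is clopen.
  U = {28, 29, 30, 31, 32, 33}, X ∖ U = ∅ — both open, so U is clopen.
Nontrivial clopen(s) exist: e.g. {28}. So (X, τ) is disconnected.
Compute connected components by grouping points that agree on all clopens:
  component: {28}
  component: {30}
  component: {33}
  component: {29, 31, 32}


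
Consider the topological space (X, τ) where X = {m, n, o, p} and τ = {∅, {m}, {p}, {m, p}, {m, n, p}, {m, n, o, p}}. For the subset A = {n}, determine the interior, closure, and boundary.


int(A) = ∅, cl(A) = {n, o}, ∂A = {n, o}.

Closed sets in (X, τ) are complements of opens:
  closed(X, τ) = {∅, {o}, {n, o}, {m, n, o}, {n, o, p}, {m, n, o, p}}.
int(A) = ⋃ {U ∈ τ : U ⊆ A}. Opens contained in A: ∅.
Taking the union of these: int(A) = ∅.
cl(A) = ⋂ {C closed : A ⊆ C}. Closed sets containing A: {n, o}, {m, n, o}, {n, o, p}, {m, n, o, p}.
Intersecting these: cl(A) = {n, o}.
∂A = cl(A) ∖ int(A) = {n, o} ∖ ∅ = {n, o}.


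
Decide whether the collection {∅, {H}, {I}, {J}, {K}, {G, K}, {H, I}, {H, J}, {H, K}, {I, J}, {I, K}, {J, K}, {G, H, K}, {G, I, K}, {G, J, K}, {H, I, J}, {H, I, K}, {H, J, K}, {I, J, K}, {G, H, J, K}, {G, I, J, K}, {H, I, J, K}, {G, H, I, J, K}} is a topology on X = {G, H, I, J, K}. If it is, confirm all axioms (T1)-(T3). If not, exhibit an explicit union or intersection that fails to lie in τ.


τ is NOT a topology on X.

Axiom (T1): ∅ ∈ τ? Yes; X ∈ τ? Yes.
Axiom (T2/T3): check pairwise unions and intersections of members of τ.
Counterexample for (T2): {H} ∪ {G, I, K} = {G, H, I, K} ∉ τ. Therefore τ is NOT a topology.


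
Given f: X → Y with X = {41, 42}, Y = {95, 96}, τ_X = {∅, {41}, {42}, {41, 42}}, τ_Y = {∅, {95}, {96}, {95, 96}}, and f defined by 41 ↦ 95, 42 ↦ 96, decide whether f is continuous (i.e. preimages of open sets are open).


f IS continuous.

Compute f^{-1}(U) for each U ∈ τ_Y:
  U = ∅: f^{-1}(U) = ∅ ∈ τ_X ✓.
  U = {95}: f^{-1}(U) = {41} ∈ τ_X ✓.
  U = {96}: f^{-1}(U) = {42} ∈ τ_X ✓.
  U = {95, 96}: f^{-1}(U) = {41, 42} ∈ τ_X ✓.
Every preimage lies in τ_X, so f IS continuous.


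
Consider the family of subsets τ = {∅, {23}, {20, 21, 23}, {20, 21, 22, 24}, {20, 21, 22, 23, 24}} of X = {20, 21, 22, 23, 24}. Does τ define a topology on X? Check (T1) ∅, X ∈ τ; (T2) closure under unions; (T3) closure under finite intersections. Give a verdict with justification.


τ is NOT a topology on X.

Axiom (T1): ∅ ∈ τ? Yes; X ∈ τ? Yes.
Axiom (T2/T3): check pairwise unions and intersections of members of τ.
Counterexample for (T3): {20, 21, 23} ∩ {20, 21, 22, 24} = {20, 21} ∉ τ. Therefore τ is NOT a topology.


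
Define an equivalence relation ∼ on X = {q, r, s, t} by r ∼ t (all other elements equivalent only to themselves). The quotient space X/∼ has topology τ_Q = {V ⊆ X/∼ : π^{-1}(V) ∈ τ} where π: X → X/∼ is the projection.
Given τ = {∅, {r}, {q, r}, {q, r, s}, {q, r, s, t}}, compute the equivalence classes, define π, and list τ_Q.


X/∼ = {[q], [r=t], [s]}; |τ_Q| = 2.

Equivalence classes: [q], [r=t], [s].
Quotient map π: X → X/∼ sends q ↦ [q], r ↦ [r=t], s ↦ [s], t ↦ [r=t].
For each subset V ⊆ X/∼, compute π^{-1}(V) ⊆ X and check whether π^{-1}(V) ∈ τ. V is open in τ_Q iff π^{-1}(V) ∈ τ.
  V = {}: π^{-1}(V) = ∅ ∈ τ ✓.
  V = {[q]}: π^{-1}(V) = {q} ∉ τ ✗.
  V = {[r=t]}: π^{-1}(V) = {r, t} ∉ τ ✗.
  V = {[q], [r=t]}: π^{-1}(V) = {q, r, t} ∉ τ ✗.
  V = {[s]}: π^{-1}(V) = {s} ∉ τ ✗.
  V = {[q], [s]}: π^{-1}(V) = {q, s} ∉ τ ✗.
  V = {[r=t], [s]}: π^{-1}(V) = {r, s, t} ∉ τ ✗.
  V = {[q], [r=t], [s]}: π^{-1}(V) = {q, r, s, t} ∈ τ ✓.
Open sets in the quotient: τ_Q = {{}, {[q], [r=t], [s]}} (2 elements).


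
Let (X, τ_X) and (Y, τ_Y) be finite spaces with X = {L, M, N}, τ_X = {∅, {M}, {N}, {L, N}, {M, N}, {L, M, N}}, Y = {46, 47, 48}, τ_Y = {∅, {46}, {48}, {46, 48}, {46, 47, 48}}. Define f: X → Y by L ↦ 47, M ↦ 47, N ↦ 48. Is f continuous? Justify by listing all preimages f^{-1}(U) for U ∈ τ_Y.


f IS continuous.

Compute f^{-1}(U) for each U ∈ τ_Y:
  U = ∅: f^{-1}(U) = ∅ ∈ τ_X ✓.
  U = {46}: f^{-1}(U) = ∅ ∈ τ_X ✓.
  U = {48}: f^{-1}(U) = {N} ∈ τ_X ✓.
  U = {46, 48}: f^{-1}(U) = {N} ∈ τ_X ✓.
  U = {46, 47, 48}: f^{-1}(U) = {L, M, N} ∈ τ_X ✓.
Every preimage lies in τ_X, so f IS continuous.


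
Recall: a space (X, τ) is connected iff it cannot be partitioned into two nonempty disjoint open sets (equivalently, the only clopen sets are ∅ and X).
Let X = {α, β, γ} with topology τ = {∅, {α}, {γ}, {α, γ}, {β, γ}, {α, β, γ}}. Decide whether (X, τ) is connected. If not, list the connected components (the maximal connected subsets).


(X, τ) is disconnected; components = [{α}, {β, γ}].

Find clopen sets (U ∈ τ with X ∖ U ∈ τ):
  U = ∅, X ∖ U = {α, β, γ} — both open, so U is clopen.
  U = {α}, X ∖ U = {β, γ} — both open, so U is clopen.
  U = {β, γ}, X ∖ U = {α} — both open, so U is clopen.
  U = {α, β, γ}, X ∖ U = ∅ — both open, so U is clopen.
Nontrivial clopen(s) exist: e.g. {β, γ}. So (X, τ) is disconnected.
Compute connected components by grouping points that agree on all clopens:
  component: {α}
  component: {β, γ}


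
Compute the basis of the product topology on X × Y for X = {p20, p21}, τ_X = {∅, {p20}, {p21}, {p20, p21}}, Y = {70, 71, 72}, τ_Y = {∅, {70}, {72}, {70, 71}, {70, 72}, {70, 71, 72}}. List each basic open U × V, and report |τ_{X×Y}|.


Basis B = {∅ × ∅, {p20} × {70}, {p20} × {72}, {p21} × {70}, {p21} × {72}, {p20} × {70, 71}, {p20} × {70, 72}, {p20, p21} × {70}, {p20, p21} × {72}, {p21} × {70, 71}, {p21} × {70, 72}, {p20} × {70, 71, 72}, {p21} × {70, 71, 72}, {p20, p21} × {70, 71}, {p20, p21} × {70, 72}, {p20, p21} × {70, 71, 72}}; |τ_{X×Y}| = 36.

Enumerate products U × V with U ∈ τ_X, V ∈ τ_Y (deduplicated):
  ∅ × ∅ = {} (∅)
  {p20} × {70} = {(p20,70)}
  {p20} × {72} = {(p20,72)}
  {p21} × {70} = {(p21,70)}
  {p21} × {72} = {(p21,72)}
  {p20} × {70, 71} = {(p20,70), (p20,71)}
  {p20} × {70, 72} = {(p20,70), (p20,72)}
  {p20, p21} × {70} = {(p20,70), (p21,70)}
  {p20, p21} × {72} = {(p20,72), (p21,72)}
  {p21} × {70, 71} = {(p21,70), (p21,71)}
  {p21} × {70, 72} = {(p21,70), (p21,72)}
  {p20} × {70, 71, 72} = {(p20,70), (p20,71), (p20,72)}
  {p21} × {70, 71, 72} = {(p21,70), (p21,71), (p21,72)}
  {p20, p21} × {70, 71} = {(p20,70), (p20,71), (p21,70), (p21,71)}
  {p20, p21} × {70, 72} = {(p20,70), (p20,72), (p21,70), (p21,72)}
  {p20, p21} × {70, 71, 72} = {(p20,70), (p20,71), (p20,72), (p21,70), (p21,71), (p21,72)}
These 16 distinct sets form the basis B.
Close under arbitrary unions to get τ_{X×Y}; counting gives |τ_{X×Y}| = 36.


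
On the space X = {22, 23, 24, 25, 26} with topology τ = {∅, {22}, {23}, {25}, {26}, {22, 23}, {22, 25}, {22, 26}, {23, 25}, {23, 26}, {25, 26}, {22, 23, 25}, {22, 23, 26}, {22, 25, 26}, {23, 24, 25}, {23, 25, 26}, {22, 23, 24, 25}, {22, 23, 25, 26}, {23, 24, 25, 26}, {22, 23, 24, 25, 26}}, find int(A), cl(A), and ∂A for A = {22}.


int(A) = {22}, cl(A) = {22}, ∂A = ∅.

Closed sets in (X, τ) are complements of opens:
  closed(X, τ) = {∅, {22}, {24}, {26}, {22, 24}, {22, 26}, {23, 24}, {24, 25}, {24, 26}, {22, 23, 24}, {22, 24, 25}, {22, 24, 26}, {23, 24, 25}, {23, 24, 26}, {24, 25, 26}, {22, 23, 24, 25}, {22, 23, 24, 26}, {22, 24, 25, 26}, {23, 24, 25, 26}, {22, 23, 24, 25, 26}}.
int(A) = ⋃ {U ∈ τ : U ⊆ A}. Opens contained in A: ∅, {22}.
Taking the union of these: int(A) = {22}.
cl(A) = ⋂ {C closed : A ⊆ C}. Closed sets containing A: {22}, {22, 24}, {22, 26}, {22, 23, 24}, {22, 24, 25}, {22, 24, 26}, {22, 23, 24, 25}, {22, 23, 24, 26}, {22, 24, 25, 26}, {22, 23, 24, 25, 26}.
Intersecting these: cl(A) = {22}.
∂A = cl(A) ∖ int(A) = {22} ∖ {22} = ∅.


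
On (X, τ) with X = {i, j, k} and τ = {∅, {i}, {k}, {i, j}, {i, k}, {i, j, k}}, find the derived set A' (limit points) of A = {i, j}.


A' = {j}

For each x ∈ X, list the open sets U ∈ τ with x ∈ U, then check whether U ∩ (A ∖ {x}) ≠ ∅ for every such U.
  x = i: open {i} ∋ x has {i} ∩ (A ∖ {i}) = ∅, so x is NOT a limit point.
  x = j: opens ∋ x are {i, j}, {i, j, k}; each meets A ∖ {j}, so x IS a limit point.
  x = k: open {k} ∋ x has {k} ∩ (A ∖ {k}) = ∅, so x is NOT a limit point.
Collecting: A' = {j}.


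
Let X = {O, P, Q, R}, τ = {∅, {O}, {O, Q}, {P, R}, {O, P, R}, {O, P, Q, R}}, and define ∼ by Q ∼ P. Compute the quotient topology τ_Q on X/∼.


X/∼ = {[O], [P=Q], [R]}; |τ_Q| = 3.

Equivalence classes: [O], [P=Q], [R].
Quotient map π: X → X/∼ sends O ↦ [O], P ↦ [P=Q], Q ↦ [P=Q], R ↦ [R].
For each subset V ⊆ X/∼, compute π^{-1}(V) ⊆ X and check whether π^{-1}(V) ∈ τ. V is open in τ_Q iff π^{-1}(V) ∈ τ.
  V = {}: π^{-1}(V) = ∅ ∈ τ ✓.
  V = {[O]}: π^{-1}(V) = {O} ∈ τ ✓.
  V = {[P=Q]}: π^{-1}(V) = {P, Q} ∉ τ ✗.
  V = {[O], [P=Q]}: π^{-1}(V) = {O, P, Q} ∉ τ ✗.
  V = {[R]}: π^{-1}(V) = {R} ∉ τ ✗.
  V = {[O], [R]}: π^{-1}(V) = {O, R} ∉ τ ✗.
  V = {[P=Q], [R]}: π^{-1}(V) = {P, Q, R} ∉ τ ✗.
  V = {[O], [P=Q], [R]}: π^{-1}(V) = {O, P, Q, R} ∈ τ ✓.
Open sets in the quotient: τ_Q = {{}, {[O]}, {[O], [P=Q], [R]}} (3 elements).


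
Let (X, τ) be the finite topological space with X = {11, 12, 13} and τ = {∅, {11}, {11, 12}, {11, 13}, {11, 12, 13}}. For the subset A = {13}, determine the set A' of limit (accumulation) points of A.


A' = ∅

For each x ∈ X, list the open sets U ∈ τ with x ∈ U, then check whether U ∩ (A ∖ {x}) ≠ ∅ for every such U.
  x = 11: open {11} ∋ x has {11} ∩ (A ∖ {11}) = ∅, so x is NOT a limit point.
  x = 12: open {11, 12} ∋ x has {11, 12} ∩ (A ∖ {12}) = ∅, so x is NOT a limit point.
  x = 13: open {11, 13} ∋ x has {11, 13} ∩ (A ∖ {13}) = ∅, so x is NOT a limit point.
Collecting: A' = ∅.


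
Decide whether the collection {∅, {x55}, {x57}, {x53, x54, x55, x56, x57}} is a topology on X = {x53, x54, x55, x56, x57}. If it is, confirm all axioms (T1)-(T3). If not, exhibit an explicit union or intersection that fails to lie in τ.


τ is NOT a topology on X.

Axiom (T1): ∅ ∈ τ? Yes; X ∈ τ? Yes.
Axiom (T2/T3): check pairwise unions and intersections of members of τ.
Counterexample for (T2): {x55} ∪ {x57} = {x55, x57} ∉ τ. Therefore τ is NOT a topology.


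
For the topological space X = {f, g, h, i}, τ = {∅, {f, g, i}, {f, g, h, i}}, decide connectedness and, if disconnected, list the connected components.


(X, τ) is connected.

Find clopen sets (U ∈ τ with X ∖ U ∈ τ):
  U = ∅, X ∖ U = {f, g, h, i} — both open, so U is clopen.
  U = {f, g, h, i}, X ∖ U = ∅ — both open, so U is clopen.
Only trivial clopens (∅ and X) exist, so (X, τ) is connected.
Compute connected components by grouping points that agree on all clopens:
  component: {f, g, h, i}


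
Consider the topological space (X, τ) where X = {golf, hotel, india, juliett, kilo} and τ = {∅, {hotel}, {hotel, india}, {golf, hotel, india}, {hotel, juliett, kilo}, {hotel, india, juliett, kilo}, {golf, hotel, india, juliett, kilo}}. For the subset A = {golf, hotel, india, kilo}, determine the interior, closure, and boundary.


int(A) = {golf, hotel, india}, cl(A) = {golf, hotel, india, juliett, kilo}, ∂A = {juliett, kilo}.

Closed sets in (X, τ) are complements of opens:
  closed(X, τ) = {∅, {golf}, {golf, india}, {juliett, kilo}, {golf, juliett, kilo}, {golf, india, juliett, kilo}, {golf, hotel, india, juliett, kilo}}.
int(A) = ⋃ {U ∈ τ : U ⊆ A}. Opens contained in A: ∅, {hotel}, {hotel, india}, {golf, hotel, india}.
Taking the union of these: int(A) = {golf, hotel, india}.
cl(A) = ⋂ {C closed : A ⊆ C}. Closed sets containing A: {golf, hotel, india, juliett, kilo}.
Intersecting these: cl(A) = {golf, hotel, india, juliett, kilo}.
∂A = cl(A) ∖ int(A) = {golf, hotel, india, juliett, kilo} ∖ {golf, hotel, india} = {juliett, kilo}.


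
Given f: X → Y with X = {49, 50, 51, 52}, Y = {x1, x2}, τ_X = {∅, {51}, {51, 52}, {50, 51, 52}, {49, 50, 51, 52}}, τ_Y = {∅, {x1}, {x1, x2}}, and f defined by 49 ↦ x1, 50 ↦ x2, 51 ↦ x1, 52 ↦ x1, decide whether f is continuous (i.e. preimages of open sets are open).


f is NOT continuous.

Compute f^{-1}(U) for each U ∈ τ_Y:
  U = ∅: f^{-1}(U) = ∅ ∈ τ_X ✓.
  U = {x1}: f^{-1}(U) = {49, 51, 52} ∉ τ_X ✗.
  U = {x1, x2}: f^{-1}(U) = {49, 50, 51, 52} ∈ τ_X ✓.
Found U = {x1} with f^{-1}(U) = {49, 51, 52} not in τ_X. Therefore f is NOT continuous.


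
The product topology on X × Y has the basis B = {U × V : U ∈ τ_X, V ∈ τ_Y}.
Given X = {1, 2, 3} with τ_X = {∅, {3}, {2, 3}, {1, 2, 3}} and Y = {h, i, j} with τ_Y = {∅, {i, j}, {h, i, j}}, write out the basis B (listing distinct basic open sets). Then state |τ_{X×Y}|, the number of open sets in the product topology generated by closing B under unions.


Basis B = {∅ × ∅, {3} × {i, j}, {3} × {h, i, j}, {2, 3} × {i, j}, {1, 2, 3} × {i, j}, {2, 3} × {h, i, j}, {1, 2, 3} × {h, i, j}}; |τ_{X×Y}| = 10.

Enumerate products U × V with U ∈ τ_X, V ∈ τ_Y (deduplicated):
  ∅ × ∅ = {} (∅)
  {3} × {i, j} = {(3,i), (3,j)}
  {3} × {h, i, j} = {(3,h), (3,i), (3,j)}
  {2, 3} × {i, j} = {(2,i), (2,j), (3,i), (3,j)}
  {1, 2, 3} × {i, j} = {(1,i), (1,j), (2,i), (2,j), (3,i), (3,j)}
  {2, 3} × {h, i, j} = {(2,h), (2,i), (2,j), (3,h), (3,i), (3,j)}
  {1, 2, 3} × {h, i, j} = {(1,h), (1,i), (1,j), (2,h), (2,i), (2,j), (3,h), (3,i), (3,j)}
These 7 distinct sets form the basis B.
Close under arbitrary unions to get τ_{X×Y}; counting gives |τ_{X×Y}| = 10.


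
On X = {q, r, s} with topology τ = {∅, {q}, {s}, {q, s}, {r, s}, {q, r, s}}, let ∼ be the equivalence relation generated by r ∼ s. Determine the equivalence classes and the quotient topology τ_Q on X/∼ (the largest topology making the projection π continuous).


X/∼ = {[q], [r=s]}; |τ_Q| = 4.

Equivalence classes: [q], [r=s].
Quotient map π: X → X/∼ sends q ↦ [q], r ↦ [r=s], s ↦ [r=s].
For each subset V ⊆ X/∼, compute π^{-1}(V) ⊆ X and check whether π^{-1}(V) ∈ τ. V is open in τ_Q iff π^{-1}(V) ∈ τ.
  V = {}: π^{-1}(V) = ∅ ∈ τ ✓.
  V = {[q]}: π^{-1}(V) = {q} ∈ τ ✓.
  V = {[r=s]}: π^{-1}(V) = {r, s} ∈ τ ✓.
  V = {[q], [r=s]}: π^{-1}(V) = {q, r, s} ∈ τ ✓.
Open sets in the quotient: τ_Q = {{}, {[q]}, {[r=s]}, {[q], [r=s]}} (4 elements).


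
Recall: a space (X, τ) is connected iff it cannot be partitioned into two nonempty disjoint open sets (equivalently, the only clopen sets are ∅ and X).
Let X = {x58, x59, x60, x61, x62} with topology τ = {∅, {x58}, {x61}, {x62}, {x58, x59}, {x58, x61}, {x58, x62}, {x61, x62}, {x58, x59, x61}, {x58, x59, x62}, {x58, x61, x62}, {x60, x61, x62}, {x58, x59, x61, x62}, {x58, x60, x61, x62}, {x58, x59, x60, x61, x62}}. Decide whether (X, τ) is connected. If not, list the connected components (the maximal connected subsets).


(X, τ) is disconnected; components = [{x58, x59}, {x60, x61, x62}].

Find clopen sets (U ∈ τ with X ∖ U ∈ τ):
  U = ∅, X ∖ U = {x58, x59, x60, x61, x62} — both open, so U is clopen.
  U = {x58, x59}, X ∖ U = {x60, x61, x62} — both open, so U is clopen.
  U = {x60, x61, x62}, X ∖ U = {x58, x59} — both open, so U is clopen.
  U = {x58, x59, x60, x61, x62}, X ∖ U = ∅ — both open, so U is clopen.
Nontrivial clopen(s) exist: e.g. {x60, x61, x62}. So (X, τ) is disconnected.
Compute connected components by grouping points that agree on all clopens:
  component: {x58, x59}
  component: {x60, x61, x62}


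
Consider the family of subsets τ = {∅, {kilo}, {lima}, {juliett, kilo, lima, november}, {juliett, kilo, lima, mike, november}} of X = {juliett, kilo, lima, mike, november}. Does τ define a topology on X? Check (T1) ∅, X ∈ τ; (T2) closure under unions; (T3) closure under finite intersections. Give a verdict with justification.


τ is NOT a topology on X.

Axiom (T1): ∅ ∈ τ? Yes; X ∈ τ? Yes.
Axiom (T2/T3): check pairwise unions and intersections of members of τ.
Counterexample for (T2): {kilo} ∪ {lima} = {kilo, lima} ∉ τ. Therefore τ is NOT a topology.


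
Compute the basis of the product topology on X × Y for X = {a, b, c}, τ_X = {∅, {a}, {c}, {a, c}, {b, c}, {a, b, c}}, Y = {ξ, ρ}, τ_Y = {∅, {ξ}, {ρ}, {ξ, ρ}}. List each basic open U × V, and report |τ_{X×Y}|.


Basis B = {∅ × ∅, {a} × {ξ}, {a} × {ρ}, {c} × {ξ}, {c} × {ρ}, {a} × {ξ, ρ}, {a, c} × {ξ}, {a, c} × {ρ}, {b, c} × {ξ}, {b, c} × {ρ}, {c} × {ξ, ρ}, {a, b, c} × {ξ}, {a, b, c} × {ρ}, {a, c} × {ξ, ρ}, {b, c} × {ξ, ρ}, {a, b, c} × {ξ, ρ}}; |τ_{X×Y}| = 36.

Enumerate products U × V with U ∈ τ_X, V ∈ τ_Y (deduplicated):
  ∅ × ∅ = {} (∅)
  {a} × {ξ} = {(a,ξ)}
  {a} × {ρ} = {(a,ρ)}
  {c} × {ξ} = {(c,ξ)}
  {c} × {ρ} = {(c,ρ)}
  {a} × {ξ, ρ} = {(a,ξ), (a,ρ)}
  {a, c} × {ξ} = {(a,ξ), (c,ξ)}
  {a, c} × {ρ} = {(a,ρ), (c,ρ)}
  {b, c} × {ξ} = {(b,ξ), (c,ξ)}
  {b, c} × {ρ} = {(b,ρ), (c,ρ)}
  {c} × {ξ, ρ} = {(c,ξ), (c,ρ)}
  {a, b, c} × {ξ} = {(a,ξ), (b,ξ), (c,ξ)}
  {a, b, c} × {ρ} = {(a,ρ), (b,ρ), (c,ρ)}
  {a, c} × {ξ, ρ} = {(a,ξ), (a,ρ), (c,ξ), (c,ρ)}
  {b, c} × {ξ, ρ} = {(b,ξ), (b,ρ), (c,ξ), (c,ρ)}
  {a, b, c} × {ξ, ρ} = {(a,ξ), (a,ρ), (b,ξ), (b,ρ), (c,ξ), (c,ρ)}
These 16 distinct sets form the basis B.
Close under arbitrary unions to get τ_{X×Y}; counting gives |τ_{X×Y}| = 36.


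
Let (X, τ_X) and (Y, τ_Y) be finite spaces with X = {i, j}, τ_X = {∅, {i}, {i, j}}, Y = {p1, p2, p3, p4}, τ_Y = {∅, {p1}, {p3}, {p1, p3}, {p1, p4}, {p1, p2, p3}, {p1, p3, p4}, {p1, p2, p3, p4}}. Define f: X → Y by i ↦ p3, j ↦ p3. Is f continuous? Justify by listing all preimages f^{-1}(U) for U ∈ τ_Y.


f IS continuous.

Compute f^{-1}(U) for each U ∈ τ_Y:
  U = ∅: f^{-1}(U) = ∅ ∈ τ_X ✓.
  U = {p1}: f^{-1}(U) = ∅ ∈ τ_X ✓.
  U = {p3}: f^{-1}(U) = {i, j} ∈ τ_X ✓.
  U = {p1, p3}: f^{-1}(U) = {i, j} ∈ τ_X ✓.
  U = {p1, p4}: f^{-1}(U) = ∅ ∈ τ_X ✓.
  U = {p1, p2, p3}: f^{-1}(U) = {i, j} ∈ τ_X ✓.
  U = {p1, p3, p4}: f^{-1}(U) = {i, j} ∈ τ_X ✓.
  U = {p1, p2, p3, p4}: f^{-1}(U) = {i, j} ∈ τ_X ✓.
Every preimage lies in τ_X, so f IS continuous.


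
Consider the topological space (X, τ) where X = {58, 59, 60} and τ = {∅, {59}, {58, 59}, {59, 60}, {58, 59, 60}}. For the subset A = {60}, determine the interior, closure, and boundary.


int(A) = ∅, cl(A) = {60}, ∂A = {60}.

Closed sets in (X, τ) are complements of opens:
  closed(X, τ) = {∅, {58}, {60}, {58, 60}, {58, 59, 60}}.
int(A) = ⋃ {U ∈ τ : U ⊆ A}. Opens contained in A: ∅.
Taking the union of these: int(A) = ∅.
cl(A) = ⋂ {C closed : A ⊆ C}. Closed sets containing A: {60}, {58, 60}, {58, 59, 60}.
Intersecting these: cl(A) = {60}.
∂A = cl(A) ∖ int(A) = {60} ∖ ∅ = {60}.


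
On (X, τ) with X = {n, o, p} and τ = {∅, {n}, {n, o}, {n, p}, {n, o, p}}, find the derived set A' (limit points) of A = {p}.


A' = ∅

For each x ∈ X, list the open sets U ∈ τ with x ∈ U, then check whether U ∩ (A ∖ {x}) ≠ ∅ for every such U.
  x = n: open {n} ∋ x has {n} ∩ (A ∖ {n}) = ∅, so x is NOT a limit point.
  x = o: open {n, o} ∋ x has {n, o} ∩ (A ∖ {o}) = ∅, so x is NOT a limit point.
  x = p: open {n, p} ∋ x has {n, p} ∩ (A ∖ {p}) = ∅, so x is NOT a limit point.
Collecting: A' = ∅.


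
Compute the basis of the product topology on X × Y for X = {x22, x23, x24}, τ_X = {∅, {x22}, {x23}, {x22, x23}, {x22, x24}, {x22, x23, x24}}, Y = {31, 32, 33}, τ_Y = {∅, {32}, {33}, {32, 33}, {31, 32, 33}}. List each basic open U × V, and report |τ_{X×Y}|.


Basis B = {∅ × ∅, {x22} × {32}, {x22} × {33}, {x23} × {32}, {x23} × {33}, {x22} × {32, 33}, {x22, x23} × {32}, {x22, x24} × {32}, {x22, x23} × {33}, {x22, x24} × {33}, {x23} × {32, 33}, {x22} × {31, 32, 33}, {x22, x23, x24} × {32}, {x22, x23, x24} × {33}, {x23} × {31, 32, 33}, {x22, x23} × {32, 33}, {x22, x24} × {32, 33}, {x22, x23} × {31, 32, 33}, {x22, x24} × {31, 32, 33}, {x22, x23, x24} × {32, 33}, {x22, x23, x24} × {31, 32, 33}}; |τ_{X×Y}| = 70.

Enumerate products U × V with U ∈ τ_X, V ∈ τ_Y (deduplicated):
  ∅ × ∅ = {} (∅)
  {x22} × {32} = {(x22,32)}
  {x22} × {33} = {(x22,33)}
  {x23} × {32} = {(x23,32)}
  {x23} × {33} = {(x23,33)}
  {x22} × {32, 33} = {(x22,32), (x22,33)}
  {x22, x23} × {32} = {(x22,32), (x23,32)}
  {x22, x24} × {32} = {(x22,32), (x24,32)}
  {x22, x23} × {33} = {(x22,33), (x23,33)}
  {x22, x24} × {33} = {(x22,33), (x24,33)}
  {x23} × {32, 33} = {(x23,32), (x23,33)}
  {x22} × {31, 32, 33} = {(x22,31), (x22,32), (x22,33)}
  {x22, x23, x24} × {32} = {(x22,32), (x23,32), (x24,32)}
  {x22, x23, x24} × {33} = {(x22,33), (x23,33), (x24,33)}
  {x23} × {31, 32, 33} = {(x23,31), (x23,32), (x23,33)}
  {x22, x23} × {32, 33} = {(x22,32), (x22,33), (x23,32), (x23,33)}
  {x22, x24} × {32, 33} = {(x22,32), (x22,33), (x24,32), (x24,33)}
  {x22, x23} × {31, 32, 33} = {(x22,31), (x22,32), (x22,33), (x23,31), (x23,32), (x23,33)}
  {x22, x24} × {31, 32, 33} = {(x22,31), (x22,32), (x22,33), (x24,31), (x24,32), (x24,33)}
  {x22, x23, x24} × {32, 33} = {(x22,32), (x22,33), (x23,32), (x23,33), (x24,32), (x24,33)}
  {x22, x23, x24} × {31, 32, 33} = {(x22,31), (x22,32), (x22,33), (x23,31), (x23,32), (x23,33), (x24,31), (x24,32), (x24,33)}
These 21 distinct sets form the basis B.
Close under arbitrary unions to get τ_{X×Y}; counting gives |τ_{X×Y}| = 70.


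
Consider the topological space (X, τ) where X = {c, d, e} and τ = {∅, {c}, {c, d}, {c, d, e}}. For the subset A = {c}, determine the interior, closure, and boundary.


int(A) = {c}, cl(A) = {c, d, e}, ∂A = {d, e}.

Closed sets in (X, τ) are complements of opens:
  closed(X, τ) = {∅, {e}, {d, e}, {c, d, e}}.
int(A) = ⋃ {U ∈ τ : U ⊆ A}. Opens contained in A: ∅, {c}.
Taking the union of these: int(A) = {c}.
cl(A) = ⋂ {C closed : A ⊆ C}. Closed sets containing A: {c, d, e}.
Intersecting these: cl(A) = {c, d, e}.
∂A = cl(A) ∖ int(A) = {c, d, e} ∖ {c} = {d, e}.


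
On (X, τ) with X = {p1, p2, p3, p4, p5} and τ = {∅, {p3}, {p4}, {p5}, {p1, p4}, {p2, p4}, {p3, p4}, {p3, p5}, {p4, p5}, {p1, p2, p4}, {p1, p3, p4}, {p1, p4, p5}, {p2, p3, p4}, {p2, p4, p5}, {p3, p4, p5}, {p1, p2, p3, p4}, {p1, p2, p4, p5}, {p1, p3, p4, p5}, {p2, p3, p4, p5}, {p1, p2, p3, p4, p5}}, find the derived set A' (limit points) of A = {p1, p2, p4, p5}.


A' = {p1, p2}

For each x ∈ X, list the open sets U ∈ τ with x ∈ U, then check whether U ∩ (A ∖ {x}) ≠ ∅ for every such U.
  x = p1: opens ∋ x are {p1, p4}, {p1, p2, p4}, {p1, p3, p4}, {p1, p4, p5}, {p1, p2, p3, p4}, {p1, p2, p4, p5}, {p1, p3, p4, p5}, {p1, p2, p3, p4, p5}; each meets A ∖ {p1}, so x IS a limit point.
  x = p2: opens ∋ x are {p2, p4}, {p1, p2, p4}, {p2, p3, p4}, {p2, p4, p5}, {p1, p2, p3, p4}, {p1, p2, p4, p5}, {p2, p3, p4, p5}, {p1, p2, p3, p4, p5}; each meets A ∖ {p2}, so x IS a limit point.
  x = p3: open {p3} ∋ x has {p3} ∩ (A ∖ {p3}) = ∅, so x is NOT a limit point.
  x = p4: open {p4} ∋ x has {p4} ∩ (A ∖ {p4}) = ∅, so x is NOT a limit point.
  x = p5: open {p5} ∋ x has {p5} ∩ (A ∖ {p5}) = ∅, so x is NOT a limit point.
Collecting: A' = {p1, p2}.


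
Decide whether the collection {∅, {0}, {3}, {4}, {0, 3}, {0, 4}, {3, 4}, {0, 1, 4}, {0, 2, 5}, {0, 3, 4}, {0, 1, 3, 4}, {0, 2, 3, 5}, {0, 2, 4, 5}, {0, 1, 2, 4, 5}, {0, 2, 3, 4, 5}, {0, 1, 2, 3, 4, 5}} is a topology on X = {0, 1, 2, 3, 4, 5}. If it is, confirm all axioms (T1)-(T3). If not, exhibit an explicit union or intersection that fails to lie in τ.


τ IS a topology on X.

Axiom (T1): ∅ ∈ τ? Yes; X ∈ τ? Yes.
Axiom (T2/T3): check pairwise unions and intersections of members of τ.
All pairwise intersections and unions checked — each lies in τ. Therefore τ satisfies (T1), (T2), (T3): it IS a topology on X.


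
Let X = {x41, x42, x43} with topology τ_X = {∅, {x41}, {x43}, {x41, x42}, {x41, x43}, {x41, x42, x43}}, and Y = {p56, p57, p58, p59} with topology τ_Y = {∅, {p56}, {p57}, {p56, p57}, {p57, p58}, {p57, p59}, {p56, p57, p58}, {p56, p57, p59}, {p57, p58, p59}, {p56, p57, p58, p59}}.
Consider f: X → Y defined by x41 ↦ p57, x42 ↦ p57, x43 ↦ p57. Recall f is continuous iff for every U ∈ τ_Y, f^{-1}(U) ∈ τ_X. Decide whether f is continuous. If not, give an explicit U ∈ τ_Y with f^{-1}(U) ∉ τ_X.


f IS continuous.

Compute f^{-1}(U) for each U ∈ τ_Y:
  U = ∅: f^{-1}(U) = ∅ ∈ τ_X ✓.
  U = {p56}: f^{-1}(U) = ∅ ∈ τ_X ✓.
  U = {p57}: f^{-1}(U) = {x41, x42, x43} ∈ τ_X ✓.
  U = {p56, p57}: f^{-1}(U) = {x41, x42, x43} ∈ τ_X ✓.
  U = {p57, p58}: f^{-1}(U) = {x41, x42, x43} ∈ τ_X ✓.
  U = {p57, p59}: f^{-1}(U) = {x41, x42, x43} ∈ τ_X ✓.
  U = {p56, p57, p58}: f^{-1}(U) = {x41, x42, x43} ∈ τ_X ✓.
  U = {p56, p57, p59}: f^{-1}(U) = {x41, x42, x43} ∈ τ_X ✓.
  U = {p57, p58, p59}: f^{-1}(U) = {x41, x42, x43} ∈ τ_X ✓.
  U = {p56, p57, p58, p59}: f^{-1}(U) = {x41, x42, x43} ∈ τ_X ✓.
Every preimage lies in τ_X, so f IS continuous.


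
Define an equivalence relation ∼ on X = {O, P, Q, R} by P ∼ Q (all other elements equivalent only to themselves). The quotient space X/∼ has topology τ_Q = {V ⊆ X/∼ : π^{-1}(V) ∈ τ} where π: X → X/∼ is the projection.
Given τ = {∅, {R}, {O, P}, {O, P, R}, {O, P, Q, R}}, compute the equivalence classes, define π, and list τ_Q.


X/∼ = {[O], [P=Q], [R]}; |τ_Q| = 3.

Equivalence classes: [O], [P=Q], [R].
Quotient map π: X → X/∼ sends O ↦ [O], P ↦ [P=Q], Q ↦ [P=Q], R ↦ [R].
For each subset V ⊆ X/∼, compute π^{-1}(V) ⊆ X and check whether π^{-1}(V) ∈ τ. V is open in τ_Q iff π^{-1}(V) ∈ τ.
  V = {}: π^{-1}(V) = ∅ ∈ τ ✓.
  V = {[O]}: π^{-1}(V) = {O} ∉ τ ✗.
  V = {[P=Q]}: π^{-1}(V) = {P, Q} ∉ τ ✗.
  V = {[O], [P=Q]}: π^{-1}(V) = {O, P, Q} ∉ τ ✗.
  V = {[R]}: π^{-1}(V) = {R} ∈ τ ✓.
  V = {[O], [R]}: π^{-1}(V) = {O, R} ∉ τ ✗.
  V = {[P=Q], [R]}: π^{-1}(V) = {P, Q, R} ∉ τ ✗.
  V = {[O], [P=Q], [R]}: π^{-1}(V) = {O, P, Q, R} ∈ τ ✓.
Open sets in the quotient: τ_Q = {{}, {[R]}, {[O], [P=Q], [R]}} (3 elements).


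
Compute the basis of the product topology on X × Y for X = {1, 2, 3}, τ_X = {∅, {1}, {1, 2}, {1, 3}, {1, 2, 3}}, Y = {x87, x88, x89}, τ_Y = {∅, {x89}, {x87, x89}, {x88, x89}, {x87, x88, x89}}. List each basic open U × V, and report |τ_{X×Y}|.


Basis B = {∅ × ∅, {1} × {x89}, {1} × {x87, x89}, {1} × {x88, x89}, {1, 2} × {x89}, {1, 3} × {x89}, {1} × {x87, x88, x89}, {1, 2, 3} × {x89}, {1, 2} × {x87, x89}, {1, 3} × {x87, x89}, {1, 2} × {x88, x89}, {1, 3} × {x88, x89}, {1, 2} × {x87, x88, x89}, {1, 3} × {x87, x88, x89}, {1, 2, 3} × {x87, x89}, {1, 2, 3} × {x88, x89}, {1, 2, 3} × {x87, x88, x89}}; |τ_{X×Y}| = 48.

Enumerate products U × V with U ∈ τ_X, V ∈ τ_Y (deduplicated):
  ∅ × ∅ = {} (∅)
  {1} × {x89} = {(1,x89)}
  {1} × {x87, x89} = {(1,x87), (1,x89)}
  {1} × {x88, x89} = {(1,x88), (1,x89)}
  {1, 2} × {x89} = {(1,x89), (2,x89)}
  {1, 3} × {x89} = {(1,x89), (3,x89)}
  {1} × {x87, x88, x89} = {(1,x87), (1,x88), (1,x89)}
  {1, 2, 3} × {x89} = {(1,x89), (2,x89), (3,x89)}
  {1, 2} × {x87, x89} = {(1,x87), (1,x89), (2,x87), (2,x89)}
  {1, 3} × {x87, x89} = {(1,x87), (1,x89), (3,x87), (3,x89)}
  {1, 2} × {x88, x89} = {(1,x88), (1,x89), (2,x88), (2,x89)}
  {1, 3} × {x88, x89} = {(1,x88), (1,x89), (3,x88), (3,x89)}
  {1, 2} × {x87, x88, x89} = {(1,x87), (1,x88), (1,x89), (2,x87), (2,x88), (2,x89)}
  {1, 3} × {x87, x88, x89} = {(1,x87), (1,x88), (1,x89), (3,x87), (3,x88), (3,x89)}
  {1, 2, 3} × {x87, x89} = {(1,x87), (1,x89), (2,x87), (2,x89), (3,x87), (3,x89)}
  {1, 2, 3} × {x88, x89} = {(1,x88), (1,x89), (2,x88), (2,x89), (3,x88), (3,x89)}
  {1, 2, 3} × {x87, x88, x89} = {(1,x87), (1,x88), (1,x89), (2,x87), (2,x88), (2,x89), (3,x87), (3,x88), (3,x89)}
These 17 distinct sets form the basis B.
Close under arbitrary unions to get τ_{X×Y}; counting gives |τ_{X×Y}| = 48.


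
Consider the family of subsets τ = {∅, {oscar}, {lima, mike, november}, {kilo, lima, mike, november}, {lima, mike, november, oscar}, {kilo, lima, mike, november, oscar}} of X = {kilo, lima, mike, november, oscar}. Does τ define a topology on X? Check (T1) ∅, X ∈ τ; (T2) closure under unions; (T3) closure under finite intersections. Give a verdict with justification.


τ IS a topology on X.

Axiom (T1): ∅ ∈ τ? Yes; X ∈ τ? Yes.
Axiom (T2/T3): check pairwise unions and intersections of members of τ.
All pairwise intersections and unions checked — each lies in τ. Therefore τ satisfies (T1), (T2), (T3): it IS a topology on X.


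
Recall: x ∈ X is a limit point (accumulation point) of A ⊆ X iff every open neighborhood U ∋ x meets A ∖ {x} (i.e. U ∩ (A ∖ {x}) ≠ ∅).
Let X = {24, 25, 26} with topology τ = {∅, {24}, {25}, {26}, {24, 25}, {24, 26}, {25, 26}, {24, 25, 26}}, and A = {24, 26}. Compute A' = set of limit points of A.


A' = ∅

For each x ∈ X, list the open sets U ∈ τ with x ∈ U, then check whether U ∩ (A ∖ {x}) ≠ ∅ for every such U.
  x = 24: open {24} ∋ x has {24} ∩ (A ∖ {24}) = ∅, so x is NOT a limit point.
  x = 25: open {25} ∋ x has {25} ∩ (A ∖ {25}) = ∅, so x is NOT a limit point.
  x = 26: open {26} ∋ x has {26} ∩ (A ∖ {26}) = ∅, so x is NOT a limit point.
Collecting: A' = ∅.


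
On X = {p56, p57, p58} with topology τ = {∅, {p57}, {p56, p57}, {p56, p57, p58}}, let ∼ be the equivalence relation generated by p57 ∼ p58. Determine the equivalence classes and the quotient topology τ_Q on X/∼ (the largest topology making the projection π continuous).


X/∼ = {[p56], [p57=p58]}; |τ_Q| = 2.

Equivalence classes: [p56], [p57=p58].
Quotient map π: X → X/∼ sends p56 ↦ [p56], p57 ↦ [p57=p58], p58 ↦ [p57=p58].
For each subset V ⊆ X/∼, compute π^{-1}(V) ⊆ X and check whether π^{-1}(V) ∈ τ. V is open in τ_Q iff π^{-1}(V) ∈ τ.
  V = {}: π^{-1}(V) = ∅ ∈ τ ✓.
  V = {[p56]}: π^{-1}(V) = {p56} ∉ τ ✗.
  V = {[p57=p58]}: π^{-1}(V) = {p57, p58} ∉ τ ✗.
  V = {[p56], [p57=p58]}: π^{-1}(V) = {p56, p57, p58} ∈ τ ✓.
Open sets in the quotient: τ_Q = {{}, {[p56], [p57=p58]}} (2 elements).


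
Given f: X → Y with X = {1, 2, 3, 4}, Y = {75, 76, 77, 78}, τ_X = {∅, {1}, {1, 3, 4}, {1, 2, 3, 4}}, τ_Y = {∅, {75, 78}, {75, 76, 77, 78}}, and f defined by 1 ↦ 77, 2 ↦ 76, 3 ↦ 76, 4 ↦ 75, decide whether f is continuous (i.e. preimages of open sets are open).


f is NOT continuous.

Compute f^{-1}(U) for each U ∈ τ_Y:
  U = ∅: f^{-1}(U) = ∅ ∈ τ_X ✓.
  U = {75, 78}: f^{-1}(U) = {4} ∉ τ_X ✗.
  U = {75, 76, 77, 78}: f^{-1}(U) = {1, 2, 3, 4} ∈ τ_X ✓.
Found U = {75, 78} with f^{-1}(U) = {4} not in τ_X. Therefore f is NOT continuous.


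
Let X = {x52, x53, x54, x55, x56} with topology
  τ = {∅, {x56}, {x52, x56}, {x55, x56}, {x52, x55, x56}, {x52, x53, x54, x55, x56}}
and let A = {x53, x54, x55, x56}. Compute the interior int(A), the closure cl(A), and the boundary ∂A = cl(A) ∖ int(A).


int(A) = {x55, x56}, cl(A) = {x52, x53, x54, x55, x56}, ∂A = {x52, x53, x54}.

Closed sets in (X, τ) are complements of opens:
  closed(X, τ) = {∅, {x53, x54}, {x52, x53, x54}, {x53, x54, x55}, {x52, x53, x54, x55}, {x52, x53, x54, x55, x56}}.
int(A) = ⋃ {U ∈ τ : U ⊆ A}. Opens contained in A: ∅, {x56}, {x55, x56}.
Taking the union of these: int(A) = {x55, x56}.
cl(A) = ⋂ {C closed : A ⊆ C}. Closed sets containing A: {x52, x53, x54, x55, x56}.
Intersecting these: cl(A) = {x52, x53, x54, x55, x56}.
∂A = cl(A) ∖ int(A) = {x52, x53, x54, x55, x56} ∖ {x55, x56} = {x52, x53, x54}.


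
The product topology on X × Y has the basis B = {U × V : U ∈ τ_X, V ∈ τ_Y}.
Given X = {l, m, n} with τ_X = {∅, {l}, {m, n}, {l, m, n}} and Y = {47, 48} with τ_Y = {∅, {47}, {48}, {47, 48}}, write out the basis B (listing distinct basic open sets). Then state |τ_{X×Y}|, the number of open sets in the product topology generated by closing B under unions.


Basis B = {∅ × ∅, {l} × {47}, {l} × {48}, {l} × {47, 48}, {m, n} × {47}, {m, n} × {48}, {l, m, n} × {47}, {l, m, n} × {48}, {m, n} × {47, 48}, {l, m, n} × {47, 48}}; |τ_{X×Y}| = 16.

Enumerate products U × V with U ∈ τ_X, V ∈ τ_Y (deduplicated):
  ∅ × ∅ = {} (∅)
  {l} × {47} = {(l,47)}
  {l} × {48} = {(l,48)}
  {l} × {47, 48} = {(l,47), (l,48)}
  {m, n} × {47} = {(m,47), (n,47)}
  {m, n} × {48} = {(m,48), (n,48)}
  {l, m, n} × {47} = {(l,47), (m,47), (n,47)}
  {l, m, n} × {48} = {(l,48), (m,48), (n,48)}
  {m, n} × {47, 48} = {(m,47), (m,48), (n,47), (n,48)}
  {l, m, n} × {47, 48} = {(l,47), (l,48), (m,47), (m,48), (n,47), (n,48)}
These 10 distinct sets form the basis B.
Close under arbitrary unions to get τ_{X×Y}; counting gives |τ_{X×Y}| = 16.


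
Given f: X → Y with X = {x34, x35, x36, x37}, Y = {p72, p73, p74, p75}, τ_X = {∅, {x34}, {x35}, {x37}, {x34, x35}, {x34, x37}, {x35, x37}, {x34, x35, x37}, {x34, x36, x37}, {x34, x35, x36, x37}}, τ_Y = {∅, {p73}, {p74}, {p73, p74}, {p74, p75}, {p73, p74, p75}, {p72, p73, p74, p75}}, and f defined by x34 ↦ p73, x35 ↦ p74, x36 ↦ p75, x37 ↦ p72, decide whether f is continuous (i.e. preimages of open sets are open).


f is NOT continuous.

Compute f^{-1}(U) for each U ∈ τ_Y:
  U = ∅: f^{-1}(U) = ∅ ∈ τ_X ✓.
  U = {p73}: f^{-1}(U) = {x34} ∈ τ_X ✓.
  U = {p74}: f^{-1}(U) = {x35} ∈ τ_X ✓.
  U = {p73, p74}: f^{-1}(U) = {x34, x35} ∈ τ_X ✓.
  U = {p74, p75}: f^{-1}(U) = {x35, x36} ∉ τ_X ✗.
  U = {p73, p74, p75}: f^{-1}(U) = {x34, x35, x36} ∉ τ_X ✗.
  U = {p72, p73, p74, p75}: f^{-1}(U) = {x34, x35, x36, x37} ∈ τ_X ✓.
Found U = {p74, p75} with f^{-1}(U) = {x35, x36} not in τ_X. Therefore f is NOT continuous.


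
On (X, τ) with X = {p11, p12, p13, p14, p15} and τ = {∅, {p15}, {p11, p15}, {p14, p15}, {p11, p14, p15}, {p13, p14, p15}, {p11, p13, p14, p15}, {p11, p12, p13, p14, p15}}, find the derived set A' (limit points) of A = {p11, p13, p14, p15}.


A' = {p11, p12, p13, p14}

For each x ∈ X, list the open sets U ∈ τ with x ∈ U, then check whether U ∩ (A ∖ {x}) ≠ ∅ for every such U.
  x = p11: opens ∋ x are {p11, p15}, {p11, p14, p15}, {p11, p13, p14, p15}, {p11, p12, p13, p14, p15}; each meets A ∖ {p11}, so x IS a limit point.
  x = p12: opens ∋ x are {p11, p12, p13, p14, p15}; each meets A ∖ {p12}, so x IS a limit point.
  x = p13: opens ∋ x are {p13, p14, p15}, {p11, p13, p14, p15}, {p11, p12, p13, p14, p15}; each meets A ∖ {p13}, so x IS a limit point.
  x = p14: opens ∋ x are {p14, p15}, {p11, p14, p15}, {p13, p14, p15}, {p11, p13, p14, p15}, {p11, p12, p13, p14, p15}; each meets A ∖ {p14}, so x IS a limit point.
  x = p15: open {p15} ∋ x has {p15} ∩ (A ∖ {p15}) = ∅, so x is NOT a limit point.
Collecting: A' = {p11, p12, p13, p14}.


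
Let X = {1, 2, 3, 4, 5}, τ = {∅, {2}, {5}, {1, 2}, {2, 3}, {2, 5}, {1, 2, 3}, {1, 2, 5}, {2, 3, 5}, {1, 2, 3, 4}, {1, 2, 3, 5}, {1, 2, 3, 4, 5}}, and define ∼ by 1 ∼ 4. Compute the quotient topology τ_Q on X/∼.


X/∼ = {[1=4], [2], [3], [5]}; |τ_Q| = 8.

Equivalence classes: [1=4], [2], [3], [5].
Quotient map π: X → X/∼ sends 1 ↦ [1=4], 2 ↦ [2], 3 ↦ [3], 4 ↦ [1=4], 5 ↦ [5].
For each subset V ⊆ X/∼, compute π^{-1}(V) ⊆ X and check whether π^{-1}(V) ∈ τ. V is open in τ_Q iff π^{-1}(V) ∈ τ.
  V = {}: π^{-1}(V) = ∅ ∈ τ ✓.
  V = {[1=4]}: π^{-1}(V) = {1, 4} ∉ τ ✗.
  V = {[2]}: π^{-1}(V) = {2} ∈ τ ✓.
  V = {[1=4], [2]}: π^{-1}(V) = {1, 2, 4} ∉ τ ✗.
  V = {[3]}: π^{-1}(V) = {3} ∉ τ ✗.
  V = {[1=4], [3]}: π^{-1}(V) = {1, 3, 4} ∉ τ ✗.
  V = {[2], [3]}: π^{-1}(V) = {2, 3} ∈ τ ✓.
  V = {[1=4], [2], [3]}: π^{-1}(V) = {1, 2, 3, 4} ∈ τ ✓.
  V = {[5]}: π^{-1}(V) = {5} ∈ τ ✓.
  V = {[1=4], [5]}: π^{-1}(V) = {1, 4, 5} ∉ τ ✗.
  V = {[2], [5]}: π^{-1}(V) = {2, 5} ∈ τ ✓.
  V = {[1=4], [2], [5]}: π^{-1}(V) = {1, 2, 4, 5} ∉ τ ✗.
  V = {[3], [5]}: π^{-1}(V) = {3, 5} ∉ τ ✗.
  V = {[1=4], [3], [5]}: π^{-1}(V) = {1, 3, 4, 5} ∉ τ ✗.
  V = {[2], [3], [5]}: π^{-1}(V) = {2, 3, 5} ∈ τ ✓.
  V = {[1=4], [2], [3], [5]}: π^{-1}(V) = {1, 2, 3, 4, 5} ∈ τ ✓.
Open sets in the quotient: τ_Q = {{}, {[2]}, {[2], [3]}, {[1=4], [2], [3]}, {[5]}, {[2], [5]}, {[2], [3], [5]}, {[1=4], [2], [3], [5]}} (8 elements).
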